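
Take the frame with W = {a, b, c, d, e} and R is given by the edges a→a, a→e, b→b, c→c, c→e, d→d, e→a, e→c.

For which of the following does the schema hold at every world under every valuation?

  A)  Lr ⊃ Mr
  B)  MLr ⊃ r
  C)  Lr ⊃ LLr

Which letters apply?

R is symmetric: every R-edge is matched by its reverse.
R is not transitive: a R e and e R c but not a R c.
R is serial: every world has an R-successor.
(A) Lr ⊃ Mr (axiom D) characterises the serial frames. R is serial — valid.
(B) the dual of axiom B: valid iff R is symmetric. R is symmetric — valid.
(C) Lr ⊃ LLr (axiom 4) characterises the transitive frames. R is not transitive — not valid.

A, B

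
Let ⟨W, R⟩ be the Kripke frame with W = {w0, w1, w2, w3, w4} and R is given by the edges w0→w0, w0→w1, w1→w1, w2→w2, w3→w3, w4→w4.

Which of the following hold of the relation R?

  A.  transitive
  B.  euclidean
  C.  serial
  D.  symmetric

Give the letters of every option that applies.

A, C

(A) transitive: R is closed under composition.
(B) not euclidean: w0 R w1 and w0 R w0 but not w1 R w0.
(C) serial: every world has an R-successor.
(D) not symmetric: w0 R w1 but not w1 R w0.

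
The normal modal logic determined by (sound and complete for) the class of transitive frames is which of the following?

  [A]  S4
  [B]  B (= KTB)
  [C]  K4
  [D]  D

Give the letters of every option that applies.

(A) S4 is determined by the class of reflexive and transitive frames.
(B) B (= KTB) is determined by the class of reflexive and symmetric frames.
(C) K4 is determined by exactly this class.
(D) D is determined by the class of serial frames.

C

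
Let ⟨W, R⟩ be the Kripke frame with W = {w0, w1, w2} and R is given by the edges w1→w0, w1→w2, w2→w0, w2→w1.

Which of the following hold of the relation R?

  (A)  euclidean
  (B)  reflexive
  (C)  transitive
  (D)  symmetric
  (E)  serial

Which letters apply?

none

(A) not euclidean: w1 R w0 and w1 R w2 but not w0 R w2.
(B) not reflexive: not w0 R w0.
(C) not transitive: w1 R w2 and w2 R w1 but not w1 R w1.
(D) not symmetric: w1 R w0 but not w0 R w1.
(E) not serial: w0 has no R-successor.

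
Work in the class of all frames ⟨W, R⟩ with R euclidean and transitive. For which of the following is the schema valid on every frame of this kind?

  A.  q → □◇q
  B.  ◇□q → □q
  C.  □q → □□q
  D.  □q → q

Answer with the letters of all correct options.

(A) q → □◇q is axiom B; it is valid on a frame exactly when R is symmetric. Such an R need not be symmetric, so not valid.
(B) ◇□q → □q is the dual of axiom 5; it is valid on a frame exactly when R is euclidean. Every such R is euclidean, so valid.
(C) axiom 4: valid iff R is transitive. Every such R is transitive — valid.
(D) □q → q is axiom T, which corresponds to reflexivity. Such an R need not be reflexive — not valid.

B, C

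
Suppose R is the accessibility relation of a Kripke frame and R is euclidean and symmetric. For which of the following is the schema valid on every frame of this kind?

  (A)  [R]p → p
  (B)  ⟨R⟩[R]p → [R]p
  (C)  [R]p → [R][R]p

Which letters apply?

A symmetric euclidean relation is transitive (uRv and vRw give vRu by symmetry, then uRw by the euclidean condition, applied at v).
(A) axiom T: valid iff R is reflexive. Such an R need not be reflexive — not valid.
(B) ⟨R⟩[R]p → [R]p (the dual of axiom 5) characterises the euclidean frames. Every such R is euclidean — valid.
(C) [R]p → [R][R]p (axiom 4) characterises the transitive frames. Every such R is transitive — valid.

B, C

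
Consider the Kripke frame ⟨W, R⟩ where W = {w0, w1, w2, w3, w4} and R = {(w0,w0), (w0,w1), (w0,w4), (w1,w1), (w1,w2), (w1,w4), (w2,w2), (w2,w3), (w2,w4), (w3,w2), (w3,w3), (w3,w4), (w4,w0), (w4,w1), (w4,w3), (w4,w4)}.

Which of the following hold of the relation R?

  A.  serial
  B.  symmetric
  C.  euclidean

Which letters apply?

A

(A) serial: every world has an R-successor.
(B) not symmetric: w0 R w1 but not w1 R w0.
(C) not euclidean: w0 R w1 and w0 R w0 but not w1 R w0.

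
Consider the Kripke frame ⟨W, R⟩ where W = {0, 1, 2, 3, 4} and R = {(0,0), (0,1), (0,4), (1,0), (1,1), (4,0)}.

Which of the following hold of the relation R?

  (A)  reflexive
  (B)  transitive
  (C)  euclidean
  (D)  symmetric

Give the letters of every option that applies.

D

(A) not reflexive: not 2 R 2.
(B) not transitive: 1 R 0 and 0 R 4 but not 1 R 4.
(C) not euclidean: 0 R 1 and 0 R 4 but not 1 R 4.
(D) symmetric: every R-edge is matched by its reverse.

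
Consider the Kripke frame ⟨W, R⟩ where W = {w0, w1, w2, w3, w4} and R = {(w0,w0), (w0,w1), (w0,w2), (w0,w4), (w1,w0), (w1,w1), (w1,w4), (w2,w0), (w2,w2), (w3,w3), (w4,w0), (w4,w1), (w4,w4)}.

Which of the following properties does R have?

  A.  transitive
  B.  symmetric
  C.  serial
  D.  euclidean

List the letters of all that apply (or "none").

(A) not transitive: w1 R w0 and w0 R w2 but not w1 R w2.
(B) symmetric: every R-edge is matched by its reverse.
(C) serial: every world has an R-successor.
(D) not euclidean: w0 R w1 and w0 R w2 but not w1 R w2.

B, C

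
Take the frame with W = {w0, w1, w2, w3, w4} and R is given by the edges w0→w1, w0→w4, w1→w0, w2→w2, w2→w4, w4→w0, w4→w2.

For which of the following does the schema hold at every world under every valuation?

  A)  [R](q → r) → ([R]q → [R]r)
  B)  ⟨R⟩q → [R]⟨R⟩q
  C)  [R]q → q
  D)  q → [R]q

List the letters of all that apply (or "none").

A

R is not reflexive: not w0 R w0.
R is not euclidean: w0 R w1 and w0 R w4 but not w1 R w4.
R is not a subset of the identity: w0 R w1 with w0 ≠ w1.
(A) this is just K, valid on every normal frame.
(B) axiom 5: valid iff R is euclidean. R is not euclidean — not valid.
(C) [R]q → q is axiom T, which corresponds to reflexivity. R is not reflexive — not valid.
(D) q → [R]q is equivalent to ◇p→p; it holds exactly when R ⊆ identity. Here R ⊄ identity — not valid.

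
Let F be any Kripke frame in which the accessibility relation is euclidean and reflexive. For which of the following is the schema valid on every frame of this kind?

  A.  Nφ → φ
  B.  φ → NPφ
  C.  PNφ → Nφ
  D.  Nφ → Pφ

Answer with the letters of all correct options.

A, B, C, D

A reflexive euclidean relation is also symmetric (from wRw and wRv the euclidean condition gives vRw) and hence transitive; it is an equivalence relation.
(A) Nφ → φ is axiom T, which corresponds to reflexivity. Every such R is reflexive — valid.
(B) axiom B: valid iff R is symmetric. Every such R is symmetric — valid.
(C) PNφ → Nφ is the dual of axiom 5; it is valid on a frame exactly when R is euclidean. Every such R is euclidean, so valid.
(D) Nφ → Pφ is axiom D; it is valid on a frame exactly when R is serial. Every such R is serial, so valid.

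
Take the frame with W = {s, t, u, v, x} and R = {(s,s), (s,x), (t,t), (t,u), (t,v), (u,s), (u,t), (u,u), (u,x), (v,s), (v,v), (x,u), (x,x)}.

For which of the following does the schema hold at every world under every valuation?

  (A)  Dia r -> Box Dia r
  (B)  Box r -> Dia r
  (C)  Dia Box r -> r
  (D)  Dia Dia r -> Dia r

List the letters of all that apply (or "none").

B

R is not symmetric: s R x but not x R s.
R is not transitive: s R x and x R u but not s R u.
R is not euclidean: s R x and s R s but not x R s.
R is serial: every world has an R-successor.
(A) Dia r -> Box Dia r is axiom 5, which corresponds to the euclidean property. R is not euclidean — not valid.
(B) axiom D: valid iff R is serial. R is serial — valid.
(C) the dual of axiom B: valid iff R is symmetric. R is not symmetric — not valid.
(D) Dia Dia r -> Dia r is the dual of axiom 4; it is valid on a frame exactly when R is transitive. R is not transitive, so not valid.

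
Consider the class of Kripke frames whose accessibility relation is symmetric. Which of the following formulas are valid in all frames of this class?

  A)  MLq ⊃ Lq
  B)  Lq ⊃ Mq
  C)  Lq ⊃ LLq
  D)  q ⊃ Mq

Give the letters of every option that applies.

(A) MLq ⊃ Lq is the dual of axiom 5, which corresponds to the euclidean property. Such an R need not be euclidean — not valid.
(B) Lq ⊃ Mq (axiom D) characterises the serial frames. Such an R need not be serial — not valid.
(C) Lq ⊃ LLq is axiom 4; it is valid on a frame exactly when R is transitive. Such an R need not be transitive, so not valid.
(D) the dual of axiom T: valid iff R is reflexive. Such an R need not be reflexive — not valid.

none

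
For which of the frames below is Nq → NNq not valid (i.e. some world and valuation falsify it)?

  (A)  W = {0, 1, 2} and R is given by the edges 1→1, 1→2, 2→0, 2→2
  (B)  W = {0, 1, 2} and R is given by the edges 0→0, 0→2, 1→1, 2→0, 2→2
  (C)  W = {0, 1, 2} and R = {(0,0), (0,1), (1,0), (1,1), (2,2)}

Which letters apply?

A

The schema Nq → NNq is axiom 4; it is valid on a frame iff R is transitive.
(A) R is not transitive (1 R 2 and 2 R 0 but not 1 R 0), so the schema fails here.
(B) R is transitive (R is closed under composition), so the schema is valid here.
(C) R is transitive (R is closed under composition), so the schema is valid here.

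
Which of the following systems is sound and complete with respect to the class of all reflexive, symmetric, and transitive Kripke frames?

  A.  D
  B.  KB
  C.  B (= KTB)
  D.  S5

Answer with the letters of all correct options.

D

(A) D is determined by the class of serial frames.
(B) KB is determined by the class of symmetric frames.
(C) B (= KTB) is determined by the class of reflexive and symmetric frames.
(D) S5 is determined by exactly this class.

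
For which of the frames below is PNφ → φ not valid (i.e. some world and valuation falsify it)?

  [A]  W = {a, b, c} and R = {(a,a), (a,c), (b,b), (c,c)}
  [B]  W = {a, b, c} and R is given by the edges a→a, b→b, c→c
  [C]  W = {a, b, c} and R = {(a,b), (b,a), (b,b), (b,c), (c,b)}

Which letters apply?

A

The schema PNφ → φ is the dual of axiom B; it is valid on a frame iff R is symmetric.
(A) R is not symmetric (a R c but not c R a), so the schema fails here.
(B) R is symmetric (every R-edge is matched by its reverse), so the schema is valid here.
(C) R is symmetric (every R-edge is matched by its reverse), so the schema is valid here.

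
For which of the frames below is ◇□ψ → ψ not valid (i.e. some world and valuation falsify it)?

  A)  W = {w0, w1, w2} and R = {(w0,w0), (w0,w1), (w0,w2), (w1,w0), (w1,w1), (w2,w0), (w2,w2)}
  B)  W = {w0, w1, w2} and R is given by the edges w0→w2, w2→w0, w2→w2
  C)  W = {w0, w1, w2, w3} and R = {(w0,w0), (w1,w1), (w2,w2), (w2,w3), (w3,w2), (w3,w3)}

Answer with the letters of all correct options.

none

The schema ◇□ψ → ψ is the dual of axiom B; it is valid on a frame iff R is symmetric.
(A) R is symmetric (every R-edge is matched by its reverse), so the schema is valid here.
(B) R is symmetric (every R-edge is matched by its reverse), so the schema is valid here.
(C) R is symmetric (every R-edge is matched by its reverse), so the schema is valid here.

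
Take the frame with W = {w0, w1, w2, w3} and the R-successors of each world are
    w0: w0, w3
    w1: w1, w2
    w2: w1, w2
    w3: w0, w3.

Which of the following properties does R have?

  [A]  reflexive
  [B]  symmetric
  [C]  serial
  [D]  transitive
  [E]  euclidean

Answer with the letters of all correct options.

(A) reflexive: each world relates to itself.
(B) symmetric: every R-edge is matched by its reverse.
(C) serial: every world has an R-successor.
(D) transitive: R is closed under composition.
(E) euclidean: any two R-successors of the same world are R-related.

A, B, C, D, E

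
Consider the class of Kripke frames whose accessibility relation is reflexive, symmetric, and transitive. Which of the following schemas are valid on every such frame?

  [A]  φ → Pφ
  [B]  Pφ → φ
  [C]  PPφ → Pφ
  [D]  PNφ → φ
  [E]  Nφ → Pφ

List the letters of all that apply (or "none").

A, C, D, E

A relation that is reflexive, symmetric, and transitive is also euclidean and serial.
(A) the dual of axiom T: valid iff R is reflexive. Every such R is reflexive — valid.
(B) Pφ → φ is the converse of T; it holds exactly when R ⊆ identity. Such an R need not be a subset of the identity — not valid.
(C) PPφ → Pφ is the dual of axiom 4, which corresponds to transitivity. Every such R is transitive — valid.
(D) PNφ → φ is the dual of axiom B, which corresponds to symmetry. Every such R is symmetric — valid.
(E) Nφ → Pφ is axiom D, which corresponds to seriality. Every such R is serial — valid.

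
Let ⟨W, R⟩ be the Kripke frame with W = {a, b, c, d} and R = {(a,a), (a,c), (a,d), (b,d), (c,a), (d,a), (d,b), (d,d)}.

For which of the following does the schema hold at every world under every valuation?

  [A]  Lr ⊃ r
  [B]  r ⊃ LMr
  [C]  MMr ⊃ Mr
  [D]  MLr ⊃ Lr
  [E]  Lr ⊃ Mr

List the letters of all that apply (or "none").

R is not reflexive: not b R b.
R is symmetric: every R-edge is matched by its reverse.
R is not transitive: a R d and d R b but not a R b.
R is not euclidean: a R c and a R d but not c R d.
R is serial: every world has an R-successor.
(A) Lr ⊃ r is axiom T, which corresponds to reflexivity. R is not reflexive — not valid.
(B) axiom B: valid iff R is symmetric. R is symmetric — valid.
(C) the dual of axiom 4: valid iff R is transitive. R is not transitive — not valid.
(D) MLr ⊃ Lr (the dual of axiom 5) characterises the euclidean frames. R is not euclidean — not valid.
(E) Lr ⊃ Mr is axiom D, which corresponds to seriality. R is serial — valid.

B, E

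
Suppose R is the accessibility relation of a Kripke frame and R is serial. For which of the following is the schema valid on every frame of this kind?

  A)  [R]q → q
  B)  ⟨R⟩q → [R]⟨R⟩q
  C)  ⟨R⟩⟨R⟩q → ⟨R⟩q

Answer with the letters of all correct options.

none

(A) [R]q → q (axiom T) characterises the reflexive frames. Such an R need not be reflexive — not valid.
(B) ⟨R⟩q → [R]⟨R⟩q (axiom 5) characterises the euclidean frames. Such an R need not be euclidean — not valid.
(C) the dual of axiom 4: valid iff R is transitive. Such an R need not be transitive — not valid.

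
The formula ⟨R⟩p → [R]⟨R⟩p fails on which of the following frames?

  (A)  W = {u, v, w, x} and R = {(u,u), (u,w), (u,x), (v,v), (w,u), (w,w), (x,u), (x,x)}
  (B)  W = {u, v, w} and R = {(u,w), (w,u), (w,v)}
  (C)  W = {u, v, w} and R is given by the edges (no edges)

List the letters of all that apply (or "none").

A, B

The schema ⟨R⟩p → [R]⟨R⟩p is axiom 5; it is valid on a frame iff R is euclidean.
(A) R is not euclidean (u R w and u R x but not w R x), so the schema fails here.
(B) R is not euclidean (w R u and w R v but not u R v), so the schema fails here.
(C) R is euclidean (any two R-successors of the same world are R-related), so the schema is valid here.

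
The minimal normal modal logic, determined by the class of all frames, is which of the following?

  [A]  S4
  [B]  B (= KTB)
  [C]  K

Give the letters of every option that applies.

(A) S4 is determined by the class of reflexive and transitive frames.
(B) B (= KTB) is determined by the class of reflexive and symmetric frames.
(C) K is determined by exactly this class.

C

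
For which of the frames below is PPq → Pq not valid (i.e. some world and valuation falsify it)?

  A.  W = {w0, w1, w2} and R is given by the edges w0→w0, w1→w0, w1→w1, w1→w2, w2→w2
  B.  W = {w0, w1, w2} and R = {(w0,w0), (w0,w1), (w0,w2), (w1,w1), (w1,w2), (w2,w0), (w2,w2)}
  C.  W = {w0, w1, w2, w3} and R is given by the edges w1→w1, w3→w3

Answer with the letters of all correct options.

B

The schema PPq → Pq is the dual of axiom 4; it is valid on a frame iff R is transitive.
(A) R is transitive (R is closed under composition), so the schema is valid here.
(B) R is not transitive (w1 R w2 and w2 R w0 but not w1 R w0), so the schema fails here.
(C) R is transitive (R is closed under composition), so the schema is valid here.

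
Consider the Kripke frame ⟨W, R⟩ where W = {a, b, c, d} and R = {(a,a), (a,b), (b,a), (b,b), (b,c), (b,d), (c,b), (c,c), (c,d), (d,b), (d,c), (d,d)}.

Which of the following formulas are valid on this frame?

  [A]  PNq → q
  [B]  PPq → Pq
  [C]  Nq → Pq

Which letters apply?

R is symmetric: every R-edge is matched by its reverse.
R is not transitive: a R b and b R c but not a R c.
R is serial: every world has an R-successor.
(A) the dual of axiom B: valid iff R is symmetric. R is symmetric — valid.
(B) PPq → Pq (the dual of axiom 4) characterises the transitive frames. R is not transitive — not valid.
(C) Nq → Pq is axiom D, which corresponds to seriality. R is serial — valid.

A, C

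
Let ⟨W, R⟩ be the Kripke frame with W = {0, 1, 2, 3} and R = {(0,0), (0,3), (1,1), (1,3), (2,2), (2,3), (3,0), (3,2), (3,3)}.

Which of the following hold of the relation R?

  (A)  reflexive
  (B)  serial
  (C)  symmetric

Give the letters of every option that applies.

A, B

(A) reflexive: each world relates to itself.
(B) serial: every world has an R-successor.
(C) not symmetric: 1 R 3 but not 3 R 1.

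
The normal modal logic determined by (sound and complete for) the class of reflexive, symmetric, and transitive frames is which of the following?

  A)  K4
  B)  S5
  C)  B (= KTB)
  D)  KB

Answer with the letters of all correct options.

B

(A) K4 is determined by the class of transitive frames.
(B) S5 is determined by exactly this class.
(C) B (= KTB) is determined by the class of reflexive and symmetric frames.
(D) KB is determined by the class of symmetric frames.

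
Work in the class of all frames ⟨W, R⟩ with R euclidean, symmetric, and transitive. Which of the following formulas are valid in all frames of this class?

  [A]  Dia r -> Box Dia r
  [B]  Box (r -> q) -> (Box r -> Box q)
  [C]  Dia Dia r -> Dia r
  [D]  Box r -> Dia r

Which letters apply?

A, B, C

(A) Dia r -> Box Dia r is axiom 5, which corresponds to the euclidean property. Every such R is euclidean — valid.
(B) Box (r -> q) -> (Box r -> Box q) is axiom K, valid on every Kripke frame — valid.
(C) the dual of axiom 4: valid iff R is transitive. Every such R is transitive — valid.
(D) Box r -> Dia r is axiom D; it is valid on a frame exactly when R is serial. Such an R need not be serial, so not valid.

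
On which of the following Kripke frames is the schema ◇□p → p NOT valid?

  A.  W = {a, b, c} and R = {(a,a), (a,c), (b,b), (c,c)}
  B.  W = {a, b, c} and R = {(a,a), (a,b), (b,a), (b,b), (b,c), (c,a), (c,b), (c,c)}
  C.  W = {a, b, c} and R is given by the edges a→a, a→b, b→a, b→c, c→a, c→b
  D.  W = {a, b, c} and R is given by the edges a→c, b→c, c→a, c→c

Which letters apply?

The schema ◇□p → p is the dual of axiom B; it is valid on a frame iff R is symmetric.
(A) R is not symmetric (a R c but not c R a), so the schema fails here.
(B) R is not symmetric (c R a but not a R c), so the schema fails here.
(C) R is not symmetric (c R a but not a R c), so the schema fails here.
(D) R is not symmetric (b R c but not c R b), so the schema fails here.

A, B, C, D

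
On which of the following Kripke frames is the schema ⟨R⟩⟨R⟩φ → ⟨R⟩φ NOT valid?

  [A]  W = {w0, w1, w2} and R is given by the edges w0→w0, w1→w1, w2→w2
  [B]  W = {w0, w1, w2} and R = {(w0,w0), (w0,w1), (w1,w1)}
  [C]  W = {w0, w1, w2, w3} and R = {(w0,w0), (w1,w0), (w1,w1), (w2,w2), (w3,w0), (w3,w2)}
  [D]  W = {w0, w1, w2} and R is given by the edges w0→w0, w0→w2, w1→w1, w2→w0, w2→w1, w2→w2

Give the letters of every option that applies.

The schema ⟨R⟩⟨R⟩φ → ⟨R⟩φ is the dual of axiom 4; it is valid on a frame iff R is transitive.
(A) R is transitive (R is closed under composition), so the schema is valid here.
(B) R is transitive (R is closed under composition), so the schema is valid here.
(C) R is transitive (R is closed under composition), so the schema is valid here.
(D) R is not transitive (w0 R w2 and w2 R w1 but not w0 R w1), so the schema fails here.

D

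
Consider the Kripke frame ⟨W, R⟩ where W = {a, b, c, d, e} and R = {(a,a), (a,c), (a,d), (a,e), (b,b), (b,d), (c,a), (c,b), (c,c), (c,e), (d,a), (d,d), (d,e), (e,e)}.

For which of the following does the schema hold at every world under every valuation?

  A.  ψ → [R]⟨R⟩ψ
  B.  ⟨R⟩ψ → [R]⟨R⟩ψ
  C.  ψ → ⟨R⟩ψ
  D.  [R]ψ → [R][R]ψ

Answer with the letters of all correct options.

R is reflexive: each world relates to itself.
R is not symmetric: a R e but not e R a.
R is not transitive: a R c and c R b but not a R b.
R is not euclidean: a R c and a R d but not c R d.
(A) ψ → [R]⟨R⟩ψ (axiom B) characterises the symmetric frames. R is not symmetric — not valid.
(B) ⟨R⟩ψ → [R]⟨R⟩ψ (axiom 5) characterises the euclidean frames. R is not euclidean — not valid.
(C) ψ → ⟨R⟩ψ is the dual of axiom T; it is valid on a frame exactly when R is reflexive. R is reflexive, so valid.
(D) [R]ψ → [R][R]ψ (axiom 4) characterises the transitive frames. R is not transitive — not valid.

C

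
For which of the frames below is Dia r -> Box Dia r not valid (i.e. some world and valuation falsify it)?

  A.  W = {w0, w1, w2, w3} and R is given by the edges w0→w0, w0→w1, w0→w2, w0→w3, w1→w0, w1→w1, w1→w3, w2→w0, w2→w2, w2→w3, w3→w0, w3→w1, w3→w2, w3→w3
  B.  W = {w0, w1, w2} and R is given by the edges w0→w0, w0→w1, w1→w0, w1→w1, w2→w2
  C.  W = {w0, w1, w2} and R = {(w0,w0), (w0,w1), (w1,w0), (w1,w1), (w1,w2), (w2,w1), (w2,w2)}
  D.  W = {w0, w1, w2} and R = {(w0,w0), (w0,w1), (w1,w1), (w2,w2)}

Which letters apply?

The schema Dia r -> Box Dia r is axiom 5; it is valid on a frame iff R is euclidean.
(A) R is not euclidean (w0 R w1 and w0 R w2 but not w1 R w2), so the schema fails here.
(B) R is euclidean (any two R-successors of the same world are R-related), so the schema is valid here.
(C) R is not euclidean (w1 R w0 and w1 R w2 but not w0 R w2), so the schema fails here.
(D) R is not euclidean (w0 R w1 and w0 R w0 but not w1 R w0), so the schema fails here.

A, C, D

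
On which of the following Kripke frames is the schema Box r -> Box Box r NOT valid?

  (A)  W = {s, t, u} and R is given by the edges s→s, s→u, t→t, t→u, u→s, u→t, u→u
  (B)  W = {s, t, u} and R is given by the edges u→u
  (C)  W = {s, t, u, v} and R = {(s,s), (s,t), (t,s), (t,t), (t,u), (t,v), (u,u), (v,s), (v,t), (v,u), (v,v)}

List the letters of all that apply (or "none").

A, C

The schema Box r -> Box Box r is axiom 4; it is valid on a frame iff R is transitive.
(A) R is not transitive (s R u and u R t but not s R t), so the schema fails here.
(B) R is transitive (R is closed under composition), so the schema is valid here.
(C) R is not transitive (s R t and t R u but not s R u), so the schema fails here.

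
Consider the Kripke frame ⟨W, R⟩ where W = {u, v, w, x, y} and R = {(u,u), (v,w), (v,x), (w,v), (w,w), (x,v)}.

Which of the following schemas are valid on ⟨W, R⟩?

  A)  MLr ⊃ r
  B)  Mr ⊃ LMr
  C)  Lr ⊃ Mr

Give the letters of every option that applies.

A

R is symmetric: every R-edge is matched by its reverse.
R is not euclidean: v R w and v R x but not w R x.
R is not serial: y has no R-successor.
(A) MLr ⊃ r is the dual of axiom B; it is valid on a frame exactly when R is symmetric. R is symmetric, so valid.
(B) Mr ⊃ LMr is axiom 5; it is valid on a frame exactly when R is euclidean. R is not euclidean, so not valid.
(C) Lr ⊃ Mr is axiom D, which corresponds to seriality. R is not serial — not valid.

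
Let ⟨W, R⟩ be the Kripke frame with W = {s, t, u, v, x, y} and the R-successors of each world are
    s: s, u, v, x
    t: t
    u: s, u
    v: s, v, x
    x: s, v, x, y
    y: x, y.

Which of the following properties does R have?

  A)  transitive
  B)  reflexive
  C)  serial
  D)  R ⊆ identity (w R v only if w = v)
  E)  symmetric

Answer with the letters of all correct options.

(A) not transitive: s R x and x R y but not s R y.
(B) reflexive: each world relates to itself.
(C) serial: every world has an R-successor.
(D) not ⊆ identity: s R u with s ≠ u.
(E) symmetric: every R-edge is matched by its reverse.

B, C, E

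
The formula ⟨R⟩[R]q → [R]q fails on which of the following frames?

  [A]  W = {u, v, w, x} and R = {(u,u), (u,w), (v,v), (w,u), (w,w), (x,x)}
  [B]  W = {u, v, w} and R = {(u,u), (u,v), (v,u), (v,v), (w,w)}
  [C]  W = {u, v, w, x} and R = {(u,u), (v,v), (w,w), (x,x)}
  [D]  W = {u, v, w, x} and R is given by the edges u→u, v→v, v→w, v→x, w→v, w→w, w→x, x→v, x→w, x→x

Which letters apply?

none

The schema ⟨R⟩[R]q → [R]q is the dual of axiom 5; it is valid on a frame iff R is euclidean.
(A) R is euclidean (any two R-successors of the same world are R-related), so the schema is valid here.
(B) R is euclidean (any two R-successors of the same world are R-related), so the schema is valid here.
(C) R is euclidean (any two R-successors of the same world are R-related), so the schema is valid here.
(D) R is euclidean (any two R-successors of the same world are R-related), so the schema is valid here.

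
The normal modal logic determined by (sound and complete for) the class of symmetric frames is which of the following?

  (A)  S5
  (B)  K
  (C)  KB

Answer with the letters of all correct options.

(A) S5 is determined by the class of reflexive, symmetric, and transitive frames.
(B) K is determined by the class of arbitrary frames.
(C) KB is determined by exactly this class.

C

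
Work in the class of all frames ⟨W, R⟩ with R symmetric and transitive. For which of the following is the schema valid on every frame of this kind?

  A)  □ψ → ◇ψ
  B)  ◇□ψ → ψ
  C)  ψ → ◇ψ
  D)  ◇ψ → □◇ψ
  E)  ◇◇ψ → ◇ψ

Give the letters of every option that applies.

A symmetric transitive relation is euclidean (uRv and uRw give vRu by symmetry, then vRw by transitivity).
(A) □ψ → ◇ψ (axiom D) characterises the serial frames. Such an R need not be serial — not valid.
(B) ◇□ψ → ψ is the dual of axiom B, which corresponds to symmetry. Every such R is symmetric — valid.
(C) ψ → ◇ψ is the dual of axiom T, which corresponds to reflexivity. Such an R need not be reflexive — not valid.
(D) axiom 5: valid iff R is euclidean. Every such R is euclidean — valid.
(E) ◇◇ψ → ◇ψ is the dual of axiom 4, which corresponds to transitivity. Every such R is transitive — valid.

B, D, E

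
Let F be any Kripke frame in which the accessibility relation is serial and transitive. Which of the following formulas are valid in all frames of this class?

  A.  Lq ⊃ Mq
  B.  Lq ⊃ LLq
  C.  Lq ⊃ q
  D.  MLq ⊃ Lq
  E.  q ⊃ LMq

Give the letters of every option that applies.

(A) Lq ⊃ Mq is axiom D, which corresponds to seriality. Every such R is serial — valid.
(B) Lq ⊃ LLq is axiom 4; it is valid on a frame exactly when R is transitive. Every such R is transitive, so valid.
(C) Lq ⊃ q (axiom T) characterises the reflexive frames. Such an R need not be reflexive — not valid.
(D) MLq ⊃ Lq (the dual of axiom 5) characterises the euclidean frames. Such an R need not be euclidean — not valid.
(E) q ⊃ LMq is axiom B, which corresponds to symmetry. Such an R need not be symmetric — not valid.

A, B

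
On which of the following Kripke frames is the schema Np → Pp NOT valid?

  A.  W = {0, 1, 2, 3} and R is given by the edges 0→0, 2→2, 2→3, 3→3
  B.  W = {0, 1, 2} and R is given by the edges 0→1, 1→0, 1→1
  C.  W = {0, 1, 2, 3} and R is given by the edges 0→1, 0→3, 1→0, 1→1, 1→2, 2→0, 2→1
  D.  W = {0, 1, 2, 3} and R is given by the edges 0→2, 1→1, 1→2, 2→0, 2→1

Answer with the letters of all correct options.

The schema Np → Pp is axiom D; it is valid on a frame iff R is serial.
(A) R is not serial (1 has no R-successor), so the schema fails here.
(B) R is not serial (2 has no R-successor), so the schema fails here.
(C) R is not serial (3 has no R-successor), so the schema fails here.
(D) R is not serial (3 has no R-successor), so the schema fails here.

A, B, C, D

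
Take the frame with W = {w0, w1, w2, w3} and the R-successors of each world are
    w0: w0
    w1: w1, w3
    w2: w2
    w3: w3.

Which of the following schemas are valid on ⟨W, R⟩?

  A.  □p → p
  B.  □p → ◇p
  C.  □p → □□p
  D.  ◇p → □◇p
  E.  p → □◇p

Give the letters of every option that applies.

R is reflexive: each world relates to itself.
R is not symmetric: w1 R w3 but not w3 R w1.
R is transitive: R is closed under composition.
R is not euclidean: w1 R w3 and w1 R w1 but not w3 R w1.
R is serial: every world has an R-successor.
(A) □p → p is axiom T, which corresponds to reflexivity. R is reflexive — valid.
(B) □p → ◇p is axiom D, which corresponds to seriality. R is serial — valid.
(C) axiom 4: valid iff R is transitive. R is transitive — valid.
(D) ◇p → □◇p (axiom 5) characterises the euclidean frames. R is not euclidean — not valid.
(E) p → □◇p (axiom B) characterises the symmetric frames. R is not symmetric — not valid.

A, B, C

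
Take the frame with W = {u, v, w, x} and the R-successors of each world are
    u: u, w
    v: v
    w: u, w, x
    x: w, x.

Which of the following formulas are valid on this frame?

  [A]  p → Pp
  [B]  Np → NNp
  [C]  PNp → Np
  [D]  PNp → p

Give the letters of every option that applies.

R is reflexive: each world relates to itself.
R is symmetric: every R-edge is matched by its reverse.
R is not transitive: u R w and w R x but not u R x.
R is not euclidean: w R u and w R x but not u R x.
(A) the dual of axiom T: valid iff R is reflexive. R is reflexive — valid.
(B) Np → NNp is axiom 4; it is valid on a frame exactly when R is transitive. R is not transitive, so not valid.
(C) PNp → Np is the dual of axiom 5, which corresponds to the euclidean property. R is not euclidean — not valid.
(D) PNp → p is the dual of axiom B, which corresponds to symmetry. R is symmetric — valid.

A, D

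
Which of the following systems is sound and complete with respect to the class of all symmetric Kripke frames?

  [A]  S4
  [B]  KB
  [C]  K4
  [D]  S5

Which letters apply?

(A) S4 is determined by the class of reflexive and transitive frames.
(B) KB is determined by exactly this class.
(C) K4 is determined by the class of transitive frames.
(D) S5 is determined by the class of reflexive, symmetric, and transitive frames.

B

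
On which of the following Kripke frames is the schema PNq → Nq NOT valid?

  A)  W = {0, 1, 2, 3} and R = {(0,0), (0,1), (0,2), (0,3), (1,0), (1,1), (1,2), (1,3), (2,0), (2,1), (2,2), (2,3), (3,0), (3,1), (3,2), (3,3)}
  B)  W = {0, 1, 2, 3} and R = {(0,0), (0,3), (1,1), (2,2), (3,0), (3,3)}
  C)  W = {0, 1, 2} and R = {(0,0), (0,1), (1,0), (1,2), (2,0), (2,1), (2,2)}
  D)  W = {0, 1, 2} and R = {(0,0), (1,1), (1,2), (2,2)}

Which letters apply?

The schema PNq → Nq is the dual of axiom 5; it is valid on a frame iff R is euclidean.
(A) R is euclidean (any two R-successors of the same world are R-related), so the schema is valid here.
(B) R is euclidean (any two R-successors of the same world are R-related), so the schema is valid here.
(C) R is not euclidean (1 R 0 and 1 R 2 but not 0 R 2), so the schema fails here.
(D) R is not euclidean (1 R 2 and 1 R 1 but not 2 R 1), so the schema fails here.

C, D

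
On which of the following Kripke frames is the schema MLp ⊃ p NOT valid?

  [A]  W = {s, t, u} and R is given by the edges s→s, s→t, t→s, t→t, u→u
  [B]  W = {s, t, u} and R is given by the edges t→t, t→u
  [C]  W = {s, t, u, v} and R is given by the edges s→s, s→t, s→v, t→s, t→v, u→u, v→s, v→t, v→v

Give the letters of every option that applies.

The schema MLp ⊃ p is the dual of axiom B; it is valid on a frame iff R is symmetric.
(A) R is symmetric (every R-edge is matched by its reverse), so the schema is valid here.
(B) R is not symmetric (t R u but not u R t), so the schema fails here.
(C) R is symmetric (every R-edge is matched by its reverse), so the schema is valid here.

B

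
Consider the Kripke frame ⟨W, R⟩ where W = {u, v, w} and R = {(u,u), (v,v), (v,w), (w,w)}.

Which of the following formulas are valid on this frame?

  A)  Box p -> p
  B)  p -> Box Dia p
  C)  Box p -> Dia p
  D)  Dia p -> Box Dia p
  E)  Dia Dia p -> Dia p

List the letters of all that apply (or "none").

A, C, E

R is reflexive: each world relates to itself.
R is not symmetric: v R w but not w R v.
R is transitive: R is closed under composition.
R is not euclidean: v R w and v R v but not w R v.
R is serial: every world has an R-successor.
(A) axiom T: valid iff R is reflexive. R is reflexive — valid.
(B) p -> Box Dia p (axiom B) characterises the symmetric frames. R is not symmetric — not valid.
(C) Box p -> Dia p (axiom D) characterises the serial frames. R is serial — valid.
(D) Dia p -> Box Dia p is axiom 5; it is valid on a frame exactly when R is euclidean. R is not euclidean, so not valid.
(E) the dual of axiom 4: valid iff R is transitive. R is transitive — valid.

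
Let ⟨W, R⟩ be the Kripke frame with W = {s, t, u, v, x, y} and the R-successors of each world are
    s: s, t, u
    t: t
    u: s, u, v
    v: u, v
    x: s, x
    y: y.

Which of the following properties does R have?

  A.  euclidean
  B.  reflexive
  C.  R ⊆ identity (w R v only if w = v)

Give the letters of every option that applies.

(A) not euclidean: s R t and s R s but not t R s.
(B) reflexive: each world relates to itself.
(C) not ⊆ identity: s R t with s ≠ t.

B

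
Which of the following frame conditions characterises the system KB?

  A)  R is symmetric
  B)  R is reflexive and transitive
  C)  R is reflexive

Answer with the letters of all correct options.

A

(A) KB is sound and complete for exactly this class.
(B) this class determines S4, not KB.
(C) this class determines T (= KT), not KB.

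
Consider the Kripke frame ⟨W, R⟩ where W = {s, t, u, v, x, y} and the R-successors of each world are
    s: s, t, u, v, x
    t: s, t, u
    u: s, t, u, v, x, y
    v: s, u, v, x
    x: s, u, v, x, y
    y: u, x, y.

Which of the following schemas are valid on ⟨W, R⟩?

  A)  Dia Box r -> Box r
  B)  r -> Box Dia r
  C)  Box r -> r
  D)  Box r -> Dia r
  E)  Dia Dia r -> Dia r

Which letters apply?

R is reflexive: each world relates to itself.
R is symmetric: every R-edge is matched by its reverse.
R is not transitive: s R u and u R y but not s R y.
R is not euclidean: s R t and s R v but not t R v.
R is serial: every world has an R-successor.
(A) Dia Box r -> Box r is the dual of axiom 5; it is valid on a frame exactly when R is euclidean. R is not euclidean, so not valid.
(B) r -> Box Dia r is axiom B, which corresponds to symmetry. R is symmetric — valid.
(C) Box r -> r is axiom T; it is valid on a frame exactly when R is reflexive. R is reflexive, so valid.
(D) Box r -> Dia r is axiom D; it is valid on a frame exactly when R is serial. R is serial, so valid.
(E) Dia Dia r -> Dia r (the dual of axiom 4) characterises the transitive frames. R is not transitive — not valid.

B, C, D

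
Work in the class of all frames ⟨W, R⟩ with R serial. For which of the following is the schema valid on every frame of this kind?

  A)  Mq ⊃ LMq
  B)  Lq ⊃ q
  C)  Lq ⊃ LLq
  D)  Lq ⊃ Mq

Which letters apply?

D

(A) Mq ⊃ LMq is axiom 5; it is valid on a frame exactly when R is euclidean. Such an R need not be euclidean, so not valid.
(B) Lq ⊃ q is axiom T; it is valid on a frame exactly when R is reflexive. Such an R need not be reflexive, so not valid.
(C) Lq ⊃ LLq is axiom 4; it is valid on a frame exactly when R is transitive. Such an R need not be transitive, so not valid.
(D) Lq ⊃ Mq is axiom D, which corresponds to seriality. Every such R is serial — valid.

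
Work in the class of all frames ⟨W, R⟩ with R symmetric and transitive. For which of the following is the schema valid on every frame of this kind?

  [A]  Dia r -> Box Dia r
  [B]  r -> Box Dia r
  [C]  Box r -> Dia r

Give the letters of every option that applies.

A, B

A symmetric transitive relation is euclidean (uRv and uRw give vRu by symmetry, then vRw by transitivity).
(A) Dia r -> Box Dia r is axiom 5; it is valid on a frame exactly when R is euclidean. Every such R is euclidean, so valid.
(B) r -> Box Dia r is axiom B; it is valid on a frame exactly when R is symmetric. Every such R is symmetric, so valid.
(C) axiom D: valid iff R is serial. Such an R need not be serial — not valid.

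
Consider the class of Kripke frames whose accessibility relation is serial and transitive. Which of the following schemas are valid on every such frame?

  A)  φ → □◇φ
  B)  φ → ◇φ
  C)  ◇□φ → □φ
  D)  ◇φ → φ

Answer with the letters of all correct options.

(A) φ → □◇φ is axiom B, which corresponds to symmetry. Such an R need not be symmetric — not valid.
(B) φ → ◇φ is the dual of axiom T; it is valid on a frame exactly when R is reflexive. Such an R need not be reflexive, so not valid.
(C) ◇□φ → □φ is the dual of axiom 5, which corresponds to the euclidean property. Such an R need not be euclidean — not valid.
(D) ◇φ → φ (the converse of T) corresponds to R being a subset of the identity. Such an R need not be a subset of the identity, so not valid.

none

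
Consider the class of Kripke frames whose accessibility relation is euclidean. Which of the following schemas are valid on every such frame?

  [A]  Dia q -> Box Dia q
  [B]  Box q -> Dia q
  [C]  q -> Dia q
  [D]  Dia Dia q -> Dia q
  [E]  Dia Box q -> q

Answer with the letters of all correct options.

A

(A) Dia q -> Box Dia q is axiom 5; it is valid on a frame exactly when R is euclidean. Every such R is euclidean, so valid.
(B) axiom D: valid iff R is serial. Such an R need not be serial — not valid.
(C) q -> Dia q is the dual of axiom T, which corresponds to reflexivity. Such an R need not be reflexive — not valid.
(D) Dia Dia q -> Dia q is the dual of axiom 4, which corresponds to transitivity. Such an R need not be transitive — not valid.
(E) Dia Box q -> q (the dual of axiom B) characterises the symmetric frames. Such an R need not be symmetric — not valid.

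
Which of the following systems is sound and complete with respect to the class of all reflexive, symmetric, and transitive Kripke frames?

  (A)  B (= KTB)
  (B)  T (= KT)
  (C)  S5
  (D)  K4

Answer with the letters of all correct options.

(A) B (= KTB) is determined by the class of reflexive and symmetric frames.
(B) T (= KT) is determined by the class of reflexive frames.
(C) S5 is determined by exactly this class.
(D) K4 is determined by the class of transitive frames.

C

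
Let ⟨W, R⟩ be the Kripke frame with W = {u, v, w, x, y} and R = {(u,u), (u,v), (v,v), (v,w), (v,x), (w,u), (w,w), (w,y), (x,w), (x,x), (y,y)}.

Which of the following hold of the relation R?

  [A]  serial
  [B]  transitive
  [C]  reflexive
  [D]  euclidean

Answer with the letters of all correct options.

A, C

(A) serial: every world has an R-successor.
(B) not transitive: u R v and v R w but not u R w.
(C) reflexive: each world relates to itself.
(D) not euclidean: u R v and u R u but not v R u.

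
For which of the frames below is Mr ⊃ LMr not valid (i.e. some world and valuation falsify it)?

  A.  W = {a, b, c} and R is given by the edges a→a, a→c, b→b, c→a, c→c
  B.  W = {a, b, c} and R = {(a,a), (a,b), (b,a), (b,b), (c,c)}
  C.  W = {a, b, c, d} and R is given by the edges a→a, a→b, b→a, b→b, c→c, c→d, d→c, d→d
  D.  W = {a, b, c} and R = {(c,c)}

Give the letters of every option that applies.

The schema Mr ⊃ LMr is axiom 5; it is valid on a frame iff R is euclidean.
(A) R is euclidean (any two R-successors of the same world are R-related), so the schema is valid here.
(B) R is euclidean (any two R-successors of the same world are R-related), so the schema is valid here.
(C) R is euclidean (any two R-successors of the same world are R-related), so the schema is valid here.
(D) R is euclidean (any two R-successors of the same world are R-related), so the schema is valid here.

none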